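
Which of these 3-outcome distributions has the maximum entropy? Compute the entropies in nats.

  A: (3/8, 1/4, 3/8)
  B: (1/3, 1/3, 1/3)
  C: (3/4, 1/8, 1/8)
B

For a discrete distribution over n outcomes, entropy is maximized by the uniform distribution.

Computing entropies:
H(A) = 1.0822 nats
H(B) = 1.0986 nats
H(C) = 0.7356 nats

The uniform distribution (where all probabilities equal 1/3) achieves the maximum entropy of log_e(3) = 1.0986 nats.

Distribution B has the highest entropy.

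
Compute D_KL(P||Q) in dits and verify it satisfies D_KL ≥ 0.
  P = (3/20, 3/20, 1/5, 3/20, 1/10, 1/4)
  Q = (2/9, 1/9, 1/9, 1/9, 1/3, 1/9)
0.1003 dits

KL divergence satisfies the Gibbs inequality: D_KL(P||Q) ≥ 0 for all distributions P, Q.

D_KL(P||Q) = Σ p(x) log(p(x)/q(x))
Term by term:
  x=0: 3/20 × log_10[(3/20)/(2/9)] = -0.0256
  x=1: 3/20 × log_10[(3/20)/(1/9)] = 0.0196
  x=2: 1/5 × log_10[(1/5)/(1/9)] = 0.0511
  x=3: 3/20 × log_10[(3/20)/(1/9)] = 0.0196
  x=4: 1/10 × log_10[(1/10)/(1/3)] = -0.0523
  x=5: 1/4 × log_10[(1/4)/(1/9)] = 0.0880
D_KL(P||Q) = 0.1003 dits

D_KL(P||Q) = 0.1003 ≥ 0 ✓

This non-negativity is a fundamental property: relative entropy cannot be negative because it measures how different Q is from P.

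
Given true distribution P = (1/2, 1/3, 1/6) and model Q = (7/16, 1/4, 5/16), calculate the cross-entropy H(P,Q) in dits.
0.4644 dits

Cross-entropy: H(P,Q) = -Σ p(x) log q(x)

Alternatively: H(P,Q) = H(P) + D_KL(P||Q)
H(P) = 0.4392 dits
D_KL(P||Q) = 0.0251 dits

H(P,Q) = 0.4392 + 0.0251 = 0.4644 dits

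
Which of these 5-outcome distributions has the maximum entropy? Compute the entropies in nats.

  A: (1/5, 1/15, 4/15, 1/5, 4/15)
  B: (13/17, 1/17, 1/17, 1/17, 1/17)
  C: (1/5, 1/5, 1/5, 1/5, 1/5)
C

For a discrete distribution over n outcomes, entropy is maximized by the uniform distribution.

Computing entropies:
H(A) = 1.5292 nats
H(B) = 0.8718 nats
H(C) = 1.6094 nats

The uniform distribution (where all probabilities equal 1/5) achieves the maximum entropy of log_e(5) = 1.6094 nats.

Distribution C has the highest entropy.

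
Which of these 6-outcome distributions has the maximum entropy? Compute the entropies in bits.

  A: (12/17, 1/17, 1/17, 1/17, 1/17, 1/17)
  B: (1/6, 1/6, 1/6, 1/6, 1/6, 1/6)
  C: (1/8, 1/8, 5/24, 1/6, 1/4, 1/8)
B

For a discrete distribution over n outcomes, entropy is maximized by the uniform distribution.

Computing entropies:
H(A) = 1.5569 bits
H(B) = 2.5850 bits
H(C) = 2.5273 bits

The uniform distribution (where all probabilities equal 1/6) achieves the maximum entropy of log_2(6) = 2.5850 bits.

Distribution B has the highest entropy.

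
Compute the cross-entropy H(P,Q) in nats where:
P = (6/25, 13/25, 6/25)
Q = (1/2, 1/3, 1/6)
1.1677 nats

Cross-entropy: H(P,Q) = -Σ p(x) log q(x)

Alternatively: H(P,Q) = H(P) + D_KL(P||Q)
H(P) = 1.0251 nats
D_KL(P||Q) = 0.1426 nats

H(P,Q) = 1.0251 + 0.1426 = 1.1677 nats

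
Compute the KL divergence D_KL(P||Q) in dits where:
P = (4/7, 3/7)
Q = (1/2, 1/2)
0.0044 dits

KL divergence: D_KL(P||Q) = Σ p(x) log(p(x)/q(x))

Computing term by term:
  x=0: 4/7 × log_10[(4/7)/(1/2)] = 4/7 × 0.0580 = 0.0331
  x=1: 3/7 × log_10[(3/7)/(1/2)] = 3/7 × -0.0669 = -0.0287

D_KL(P||Q) = 0.0044 dits

Note: KL divergence is always non-negative and equals 0 iff P = Q.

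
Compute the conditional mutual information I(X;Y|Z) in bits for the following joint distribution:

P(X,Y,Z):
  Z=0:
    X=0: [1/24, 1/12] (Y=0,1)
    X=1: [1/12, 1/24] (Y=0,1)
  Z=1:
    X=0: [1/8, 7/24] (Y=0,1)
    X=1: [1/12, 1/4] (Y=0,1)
0.0221 bits

Conditional mutual information: I(X;Y|Z) = H(X|Z) + H(Y|Z) - H(X,Y|Z)

H(Z) = 0.8113
H(X,Z) = 1.8046 → H(X|Z) = 0.9933
H(Y,Z) = 1.7006 → H(Y|Z) = 0.8893
H(X,Y,Z) = 2.6718 → H(X,Y|Z) = 1.8605

I(X;Y|Z) = 0.9933 + 0.8893 - 1.8605 = 0.0221 bits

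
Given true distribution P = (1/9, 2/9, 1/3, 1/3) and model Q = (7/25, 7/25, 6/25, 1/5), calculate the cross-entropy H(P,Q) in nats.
1.4365 nats

Cross-entropy: H(P,Q) = -Σ p(x) log q(x)

Alternatively: H(P,Q) = H(P) + D_KL(P||Q)
H(P) = 1.3108 nats
D_KL(P||Q) = 0.1257 nats

H(P,Q) = 1.3108 + 0.1257 = 1.4365 nats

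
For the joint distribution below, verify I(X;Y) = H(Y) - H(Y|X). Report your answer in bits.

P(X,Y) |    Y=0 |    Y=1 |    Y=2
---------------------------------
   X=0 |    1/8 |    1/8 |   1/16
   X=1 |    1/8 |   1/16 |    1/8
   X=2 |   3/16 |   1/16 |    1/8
I(X;Y) = 0.0478 bits

Mutual information has multiple equivalent forms:
- I(X;Y) = H(X) - H(X|Y)
- I(X;Y) = H(Y) - H(Y|X)
- I(X;Y) = H(X) + H(Y) - H(X,Y)

Computing all quantities:
H(X) = 1.5794, H(Y) = 1.5462, H(X,Y) = 3.0778
H(X|Y) = 1.5316, H(Y|X) = 1.4984

Verification:
H(X) - H(X|Y) = 1.5794 - 1.5316 = 0.0478
H(Y) - H(Y|X) = 1.5462 - 1.4984 = 0.0478
H(X) + H(Y) - H(X,Y) = 1.5794 + 1.5462 - 3.0778 = 0.0478

All forms give I(X;Y) = 0.0478 bits. ✓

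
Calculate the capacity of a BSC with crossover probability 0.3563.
0.0604 bits

For a binary symmetric channel (BSC) with error probability p:
Capacity C = 1 - H(p) bits per symbol

where H(p) = -p log₂(p) - (1-p) log₂(1-p) is the binary entropy function.

H(0.3563) = 0.9396 bits
C = 1 - 0.9396 = 0.0604 bits per symbol

This means we can reliably transmit up to 0.0604 bits of information per channel use.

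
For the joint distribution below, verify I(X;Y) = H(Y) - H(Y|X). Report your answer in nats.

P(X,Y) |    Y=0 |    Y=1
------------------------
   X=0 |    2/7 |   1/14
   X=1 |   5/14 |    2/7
I(X;Y) = 0.0314 nats

Mutual information has multiple equivalent forms:
- I(X;Y) = H(X) - H(X|Y)
- I(X;Y) = H(Y) - H(Y|X)
- I(X;Y) = H(X) + H(Y) - H(X,Y)

Computing all quantities:
H(X) = 0.6518, H(Y) = 0.6518, H(X,Y) = 1.2721
H(X|Y) = 0.6203, H(Y|X) = 0.6203

Verification:
H(X) - H(X|Y) = 0.6518 - 0.6203 = 0.0314
H(Y) - H(Y|X) = 0.6518 - 0.6203 = 0.0314
H(X) + H(Y) - H(X,Y) = 0.6518 + 0.6518 - 1.2721 = 0.0314

All forms give I(X;Y) = 0.0314 nats. ✓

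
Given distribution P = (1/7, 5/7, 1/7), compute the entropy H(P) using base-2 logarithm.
1.1488 bits

Shannon entropy is H(X) = -Σ p(x) log p(x).

For P = (1/7, 5/7, 1/7):
H = -1/7 × log_2(1/7) -5/7 × log_2(5/7) -1/7 × log_2(1/7)
H = 1.1488 bits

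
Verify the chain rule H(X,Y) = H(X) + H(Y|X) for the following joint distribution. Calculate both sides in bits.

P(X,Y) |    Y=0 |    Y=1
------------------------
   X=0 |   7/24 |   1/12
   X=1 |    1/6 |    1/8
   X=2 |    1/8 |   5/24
H(X,Y) = 2.4695, H(X) = 1.5774, H(Y|X) = 0.8921 (all in bits)

Chain rule: H(X,Y) = H(X) + H(Y|X)

Left side — joint entropy directly:
H(X,Y) = -Σ p(x,y) log p(x,y) = 2.4695 bits

Right side — compute H(Y|X) from the conditional distributions:
P(X) = (3/8, 7/24, 1/3), so H(X) = 1.5774 bits
H(Y|X) = Σ_x P(X=x) · H(Y|X=x):
  P(Y|X=0) = (7/9, 2/9), H(Y|X=0) = 0.7642, weight P(X=0) = 3/8
  P(Y|X=1) = (4/7, 3/7), H(Y|X=1) = 0.9852, weight P(X=1) = 7/24
  P(Y|X=2) = (3/8, 5/8), H(Y|X=2) = 0.9544, weight P(X=2) = 1/3
H(Y|X) = 0.8921 bits

H(X) + H(Y|X) = 1.5774 + 0.8921 = 2.4695 bits

Both sides equal 2.4695 bits. ✓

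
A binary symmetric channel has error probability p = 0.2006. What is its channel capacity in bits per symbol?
0.2769 bits

For a binary symmetric channel (BSC) with error probability p:
Capacity C = 1 - H(p) bits per symbol

where H(p) = -p log₂(p) - (1-p) log₂(1-p) is the binary entropy function.

H(0.2006) = 0.7231 bits
C = 1 - 0.7231 = 0.2769 bits per symbol

This means we can reliably transmit up to 0.2769 bits of information per channel use.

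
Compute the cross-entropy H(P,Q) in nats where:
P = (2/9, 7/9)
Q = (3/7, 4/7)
0.6235 nats

Cross-entropy: H(P,Q) = -Σ p(x) log q(x)

Alternatively: H(P,Q) = H(P) + D_KL(P||Q)
H(P) = 0.5297 nats
D_KL(P||Q) = 0.0938 nats

H(P,Q) = 0.5297 + 0.0938 = 0.6235 nats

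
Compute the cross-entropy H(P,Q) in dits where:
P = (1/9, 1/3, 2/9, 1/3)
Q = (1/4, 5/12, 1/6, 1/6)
0.6259 dits

Cross-entropy: H(P,Q) = -Σ p(x) log q(x)

Alternatively: H(P,Q) = H(P) + D_KL(P||Q)
H(P) = 0.5693 dits
D_KL(P||Q) = 0.0567 dits

H(P,Q) = 0.5693 + 0.0567 = 0.6259 dits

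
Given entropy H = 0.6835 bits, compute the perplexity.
1.6060

Perplexity is 2^H (or exp(H) for natural log).

H = 0.6835 bits
Perplexity = 2^0.6835 = 1.6060

Interpretation: The model's uncertainty is equivalent to choosing uniformly among 1.6 options.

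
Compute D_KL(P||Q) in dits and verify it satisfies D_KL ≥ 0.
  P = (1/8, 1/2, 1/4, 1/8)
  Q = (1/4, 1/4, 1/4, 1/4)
0.0753 dits

KL divergence satisfies the Gibbs inequality: D_KL(P||Q) ≥ 0 for all distributions P, Q.

D_KL(P||Q) = Σ p(x) log(p(x)/q(x))
Term by term:
  x=0: 1/8 × log_10[(1/8)/(1/4)] = -0.0376
  x=1: 1/2 × log_10[(1/2)/(1/4)] = 0.1505
  x=2: 1/4 × log_10[(1/4)/(1/4)] = 0.0000
  x=3: 1/8 × log_10[(1/8)/(1/4)] = -0.0376
D_KL(P||Q) = 0.0753 dits

D_KL(P||Q) = 0.0753 ≥ 0 ✓

This non-negativity is a fundamental property: relative entropy cannot be negative because it measures how different Q is from P.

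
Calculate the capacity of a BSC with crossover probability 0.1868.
0.3053 bits

For a binary symmetric channel (BSC) with error probability p:
Capacity C = 1 - H(p) bits per symbol

where H(p) = -p log₂(p) - (1-p) log₂(1-p) is the binary entropy function.

H(0.1868) = 0.6947 bits
C = 1 - 0.6947 = 0.3053 bits per symbol

This means we can reliably transmit up to 0.3053 bits of information per channel use.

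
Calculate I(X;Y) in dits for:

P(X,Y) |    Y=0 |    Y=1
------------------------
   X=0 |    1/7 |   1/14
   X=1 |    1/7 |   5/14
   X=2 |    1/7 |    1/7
0.0214 dits

Mutual information: I(X;Y) = H(X) + H(Y) - H(X,Y)

Marginals:
P(X) = (3/14, 1/2, 2/7), H(X) = 0.4493 dits
P(Y) = (3/7, 4/7), H(Y) = 0.2966 dits

Joint entropy: H(X,Y) = 0.7245 dits

I(X;Y) = 0.4493 + 0.2966 - 0.7245 = 0.0214 dits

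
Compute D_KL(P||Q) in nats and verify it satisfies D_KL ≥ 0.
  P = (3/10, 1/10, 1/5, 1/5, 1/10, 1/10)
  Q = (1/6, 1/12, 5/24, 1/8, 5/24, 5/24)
0.1336 nats

KL divergence satisfies the Gibbs inequality: D_KL(P||Q) ≥ 0 for all distributions P, Q.

D_KL(P||Q) = Σ p(x) log(p(x)/q(x))
Term by term:
  x=0: 3/10 × log_e[(3/10)/(1/6)] = 0.1763
  x=1: 1/10 × log_e[(1/10)/(1/12)] = 0.0182
  x=2: 1/5 × log_e[(1/5)/(5/24)] = -0.0082
  x=3: 1/5 × log_e[(1/5)/(1/8)] = 0.0940
  x=4: 1/10 × log_e[(1/10)/(5/24)] = -0.0734
  x=5: 1/10 × log_e[(1/10)/(5/24)] = -0.0734
D_KL(P||Q) = 0.1336 nats

D_KL(P||Q) = 0.1336 ≥ 0 ✓

This non-negativity is a fundamental property: relative entropy cannot be negative because it measures how different Q is from P.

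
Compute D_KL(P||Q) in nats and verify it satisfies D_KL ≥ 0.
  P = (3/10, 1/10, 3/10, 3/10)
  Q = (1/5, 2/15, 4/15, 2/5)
0.0419 nats

KL divergence satisfies the Gibbs inequality: D_KL(P||Q) ≥ 0 for all distributions P, Q.

D_KL(P||Q) = Σ p(x) log(p(x)/q(x))
Term by term:
  x=0: 3/10 × log_e[(3/10)/(1/5)] = 0.1216
  x=1: 1/10 × log_e[(1/10)/(2/15)] = -0.0288
  x=2: 3/10 × log_e[(3/10)/(4/15)] = 0.0353
  x=3: 3/10 × log_e[(3/10)/(2/5)] = -0.0863
D_KL(P||Q) = 0.0419 nats

D_KL(P||Q) = 0.0419 ≥ 0 ✓

This non-negativity is a fundamental property: relative entropy cannot be negative because it measures how different Q is from P.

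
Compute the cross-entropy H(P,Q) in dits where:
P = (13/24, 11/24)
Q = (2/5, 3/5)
0.3172 dits

Cross-entropy: H(P,Q) = -Σ p(x) log q(x)

Alternatively: H(P,Q) = H(P) + D_KL(P||Q)
H(P) = 0.2995 dits
D_KL(P||Q) = 0.0177 dits

H(P,Q) = 0.2995 + 0.0177 = 0.3172 dits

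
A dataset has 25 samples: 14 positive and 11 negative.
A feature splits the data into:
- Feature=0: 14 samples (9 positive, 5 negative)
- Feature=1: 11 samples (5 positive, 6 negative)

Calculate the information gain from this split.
0.0257 bits

Information Gain = H(Y) - H(Y|Feature)

Before split:
P(positive) = 14/25 = 0.5600
H(Y) = 0.9896 bits

After split:
Feature=0: H = 0.9403 bits (weight = 14/25)
Feature=1: H = 0.9940 bits (weight = 11/25)
H(Y|Feature) = (14/25)×0.9403 + (11/25)×0.9940 = 0.9639 bits

Information Gain = 0.9896 - 0.9639 = 0.0257 bits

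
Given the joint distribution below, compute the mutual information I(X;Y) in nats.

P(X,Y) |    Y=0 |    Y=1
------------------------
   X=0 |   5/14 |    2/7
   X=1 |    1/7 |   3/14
0.0112 nats

Mutual information: I(X;Y) = H(X) + H(Y) - H(X,Y)

Marginals:
P(X) = (9/14, 5/14), H(X) = 0.6518 nats
P(Y) = (1/2, 1/2), H(Y) = 0.6931 nats

Joint entropy: H(X,Y) = 1.3337 nats

I(X;Y) = 0.6518 + 0.6931 - 1.3337 = 0.0112 nats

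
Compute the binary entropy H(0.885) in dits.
0.1550 dits

The binary entropy function is:
H(p) = -p log(p) - (1-p) log(1-p)

H(0.885) = -0.885 × log_10(0.885) - 0.115 × log_10(0.115)
H(0.885) = 0.1550 dits

Note: Binary entropy is maximized at p=0.5 (H=1 bit) and minimized at p=0 or p=1 (H=0).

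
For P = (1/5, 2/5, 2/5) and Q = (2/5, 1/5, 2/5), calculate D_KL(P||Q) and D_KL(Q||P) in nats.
D_KL(P||Q) = 0.1386, D_KL(Q||P) = 0.1386

KL divergence is not symmetric: D_KL(P||Q) ≠ D_KL(Q||P) in general.

D_KL(P||Q) = 0.1386 nats
D_KL(Q||P) = 0.1386 nats

In this case they happen to be equal (to 4 decimal places).

This asymmetry is why KL divergence is not a true distance metric.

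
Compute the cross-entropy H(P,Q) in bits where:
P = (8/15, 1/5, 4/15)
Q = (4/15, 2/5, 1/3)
1.7041 bits

Cross-entropy: H(P,Q) = -Σ p(x) log q(x)

Alternatively: H(P,Q) = H(P) + D_KL(P||Q)
H(P) = 1.4566 bits
D_KL(P||Q) = 0.2475 bits

H(P,Q) = 1.4566 + 0.2475 = 1.7041 bits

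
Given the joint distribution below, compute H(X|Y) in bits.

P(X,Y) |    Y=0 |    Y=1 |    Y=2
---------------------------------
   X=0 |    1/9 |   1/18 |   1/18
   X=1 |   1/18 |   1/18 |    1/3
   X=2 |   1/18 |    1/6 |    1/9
1.3264 bits

Using the chain rule: H(X|Y) = H(X,Y) - H(Y)

First, compute H(X,Y) = 2.8219 bits

Marginal P(Y) = (2/9, 5/18, 1/2)
H(Y) = 1.4955 bits

H(X|Y) = H(X,Y) - H(Y) = 2.8219 - 1.4955 = 1.3264 bits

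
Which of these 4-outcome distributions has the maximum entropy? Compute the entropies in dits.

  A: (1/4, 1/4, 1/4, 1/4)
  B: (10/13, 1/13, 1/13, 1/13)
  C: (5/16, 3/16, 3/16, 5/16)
A

For a discrete distribution over n outcomes, entropy is maximized by the uniform distribution.

Computing entropies:
H(A) = 0.6021 dits
H(B) = 0.3447 dits
H(C) = 0.5883 dits

The uniform distribution (where all probabilities equal 1/4) achieves the maximum entropy of log_10(4) = 0.6021 dits.

Distribution A has the highest entropy.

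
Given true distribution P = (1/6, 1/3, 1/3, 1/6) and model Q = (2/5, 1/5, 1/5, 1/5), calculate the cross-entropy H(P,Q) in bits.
2.1553 bits

Cross-entropy: H(P,Q) = -Σ p(x) log q(x)

Alternatively: H(P,Q) = H(P) + D_KL(P||Q)
H(P) = 1.9183 bits
D_KL(P||Q) = 0.2370 bits

H(P,Q) = 1.9183 + 0.2370 = 2.1553 bits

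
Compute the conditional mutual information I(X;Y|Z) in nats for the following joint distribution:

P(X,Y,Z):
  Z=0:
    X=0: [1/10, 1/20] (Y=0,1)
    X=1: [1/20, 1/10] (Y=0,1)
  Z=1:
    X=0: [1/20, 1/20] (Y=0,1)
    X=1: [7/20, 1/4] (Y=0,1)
0.0182 nats

Conditional mutual information: I(X;Y|Z) = H(X|Z) + H(Y|Z) - H(X,Y|Z)

H(Z) = 0.6109
H(X,Z) = 1.1059 → H(X|Z) = 0.4950
H(Y,Z) = 1.2968 → H(Y|Z) = 0.6860
H(X,Y,Z) = 1.7737 → H(X,Y|Z) = 1.1628

I(X;Y|Z) = 0.4950 + 0.6860 - 1.1628 = 0.0182 nats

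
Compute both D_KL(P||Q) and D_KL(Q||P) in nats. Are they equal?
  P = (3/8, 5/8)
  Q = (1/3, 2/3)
D_KL(P||Q) = 0.0038, D_KL(Q||P) = 0.0038

KL divergence is not symmetric: D_KL(P||Q) ≠ D_KL(Q||P) in general.

D_KL(P||Q) = 0.0038 nats
D_KL(Q||P) = 0.0038 nats

In this case they happen to be equal (to 4 decimal places).

This asymmetry is why KL divergence is not a true distance metric.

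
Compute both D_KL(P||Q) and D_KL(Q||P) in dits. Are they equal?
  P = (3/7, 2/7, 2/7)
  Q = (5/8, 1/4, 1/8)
D_KL(P||Q) = 0.0489, D_KL(Q||P) = 0.0430

KL divergence is not symmetric: D_KL(P||Q) ≠ D_KL(Q||P) in general.

D_KL(P||Q) = 0.0489 dits
D_KL(Q||P) = 0.0430 dits

No, they are not equal!

This asymmetry is why KL divergence is not a true distance metric.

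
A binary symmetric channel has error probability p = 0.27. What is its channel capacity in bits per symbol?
0.1585 bits

For a binary symmetric channel (BSC) with error probability p:
Capacity C = 1 - H(p) bits per symbol

where H(p) = -p log₂(p) - (1-p) log₂(1-p) is the binary entropy function.

H(0.27) = 0.8415 bits
C = 1 - 0.8415 = 0.1585 bits per symbol

This means we can reliably transmit up to 0.1585 bits of information per channel use.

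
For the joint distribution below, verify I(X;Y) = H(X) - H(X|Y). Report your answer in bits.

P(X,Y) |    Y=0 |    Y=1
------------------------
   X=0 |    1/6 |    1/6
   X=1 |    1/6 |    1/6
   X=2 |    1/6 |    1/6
I(X;Y) = 0.0000 bits

Mutual information has multiple equivalent forms:
- I(X;Y) = H(X) - H(X|Y)
- I(X;Y) = H(Y) - H(Y|X)
- I(X;Y) = H(X) + H(Y) - H(X,Y)

Computing all quantities:
H(X) = 1.5850, H(Y) = 1.0000, H(X,Y) = 2.5850
H(X|Y) = 1.5850, H(Y|X) = 1.0000

Verification:
H(X) - H(X|Y) = 1.5850 - 1.5850 = 0.0000
H(Y) - H(Y|X) = 1.0000 - 1.0000 = 0.0000
H(X) + H(Y) - H(X,Y) = 1.5850 + 1.0000 - 2.5850 = 0.0000

All forms give I(X;Y) = 0.0000 bits. ✓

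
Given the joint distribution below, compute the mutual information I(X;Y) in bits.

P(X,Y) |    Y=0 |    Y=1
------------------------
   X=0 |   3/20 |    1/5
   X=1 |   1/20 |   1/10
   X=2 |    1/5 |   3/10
0.0029 bits

Mutual information: I(X;Y) = H(X) + H(Y) - H(X,Y)

Marginals:
P(X) = (7/20, 3/20, 1/2), H(X) = 1.4406 bits
P(Y) = (2/5, 3/5), H(Y) = 0.9710 bits

Joint entropy: H(X,Y) = 2.4087 bits

I(X;Y) = 1.4406 + 0.9710 - 2.4087 = 0.0029 bits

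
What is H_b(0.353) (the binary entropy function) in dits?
0.2820 dits

The binary entropy function is:
H(p) = -p log(p) - (1-p) log(1-p)

H(0.353) = -0.353 × log_10(0.353) - 0.647 × log_10(0.647)
H(0.353) = 0.2820 dits

Note: Binary entropy is maximized at p=0.5 (H=1 bit) and minimized at p=0 or p=1 (H=0).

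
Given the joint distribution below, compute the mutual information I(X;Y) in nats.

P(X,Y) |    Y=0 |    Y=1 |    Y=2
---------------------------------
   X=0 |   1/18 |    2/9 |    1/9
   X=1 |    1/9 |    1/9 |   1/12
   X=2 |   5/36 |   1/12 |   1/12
0.0521 nats

Mutual information: I(X;Y) = H(X) + H(Y) - H(X,Y)

Marginals:
P(X) = (7/18, 11/36, 11/36), H(X) = 1.0918 nats
P(Y) = (11/36, 5/12, 5/18), H(Y) = 1.0829 nats

Joint entropy: H(X,Y) = 2.1226 nats

I(X;Y) = 1.0918 + 1.0829 - 2.1226 = 0.0521 nats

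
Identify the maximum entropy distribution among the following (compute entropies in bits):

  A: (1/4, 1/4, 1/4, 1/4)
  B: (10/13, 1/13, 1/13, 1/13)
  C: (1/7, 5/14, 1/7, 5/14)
A

For a discrete distribution over n outcomes, entropy is maximized by the uniform distribution.

Computing entropies:
H(A) = 2.0000 bits
H(B) = 1.1451 bits
H(C) = 1.8631 bits

The uniform distribution (where all probabilities equal 1/4) achieves the maximum entropy of log_2(4) = 2.0000 bits.

Distribution A has the highest entropy.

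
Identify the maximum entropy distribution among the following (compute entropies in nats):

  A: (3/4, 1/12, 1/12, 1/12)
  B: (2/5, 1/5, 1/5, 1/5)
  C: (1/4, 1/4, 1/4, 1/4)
C

For a discrete distribution over n outcomes, entropy is maximized by the uniform distribution.

Computing entropies:
H(A) = 0.8370 nats
H(B) = 1.3322 nats
H(C) = 1.3863 nats

The uniform distribution (where all probabilities equal 1/4) achieves the maximum entropy of log_e(4) = 1.3863 nats.

Distribution C has the highest entropy.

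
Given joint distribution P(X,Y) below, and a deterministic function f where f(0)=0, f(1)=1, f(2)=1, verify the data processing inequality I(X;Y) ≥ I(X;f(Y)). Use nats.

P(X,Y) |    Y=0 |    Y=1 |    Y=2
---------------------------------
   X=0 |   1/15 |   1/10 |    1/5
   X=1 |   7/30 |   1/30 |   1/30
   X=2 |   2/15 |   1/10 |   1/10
I(X;Y) = 0.1353, I(X;f(Y)) = 0.1271, inequality holds: 0.1353 ≥ 0.1271

Data Processing Inequality: For any Markov chain X → Y → Z, we have I(X;Y) ≥ I(X;Z).

Here Z = f(Y) is a deterministic function of Y, forming X → Y → Z.

Original I(X;Y) = 0.1353 nats

After applying f:
P(X,Z) where Z=f(Y):
- P(X,Z=0) = P(X,Y=0)
- P(X,Z=1) = P(X,Y=1) + P(X,Y=2)

I(X;Z) = I(X;f(Y)) = 0.1271 nats

Verification: 0.1353 ≥ 0.1271 ✓

Information cannot be created by processing; the function f can only lose information about X.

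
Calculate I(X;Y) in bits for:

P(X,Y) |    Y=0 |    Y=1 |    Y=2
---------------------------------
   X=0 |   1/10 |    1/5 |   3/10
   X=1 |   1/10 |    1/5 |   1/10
0.0464 bits

Mutual information: I(X;Y) = H(X) + H(Y) - H(X,Y)

Marginals:
P(X) = (3/5, 2/5), H(X) = 0.9710 bits
P(Y) = (1/5, 2/5, 2/5), H(Y) = 1.5219 bits

Joint entropy: H(X,Y) = 2.4464 bits

I(X;Y) = 0.9710 + 1.5219 - 2.4464 = 0.0464 bits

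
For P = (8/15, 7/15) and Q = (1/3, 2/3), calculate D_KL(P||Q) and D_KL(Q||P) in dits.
D_KL(P||Q) = 0.0366, D_KL(Q||P) = 0.0352

KL divergence is not symmetric: D_KL(P||Q) ≠ D_KL(Q||P) in general.

D_KL(P||Q) = 0.0366 dits
D_KL(Q||P) = 0.0352 dits

No, they are not equal!

This asymmetry is why KL divergence is not a true distance metric.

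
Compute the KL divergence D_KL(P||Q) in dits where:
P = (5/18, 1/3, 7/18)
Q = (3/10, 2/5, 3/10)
0.0082 dits

KL divergence: D_KL(P||Q) = Σ p(x) log(p(x)/q(x))

Computing term by term:
  x=0: 5/18 × log_10[(5/18)/(3/10)] = 5/18 × -0.0334 = -0.0093
  x=1: 1/3 × log_10[(1/3)/(2/5)] = 1/3 × -0.0792 = -0.0264
  x=2: 7/18 × log_10[(7/18)/(3/10)] = 7/18 × 0.1127 = 0.0438

D_KL(P||Q) = 0.0082 dits

Note: KL divergence is always non-negative and equals 0 iff P = Q.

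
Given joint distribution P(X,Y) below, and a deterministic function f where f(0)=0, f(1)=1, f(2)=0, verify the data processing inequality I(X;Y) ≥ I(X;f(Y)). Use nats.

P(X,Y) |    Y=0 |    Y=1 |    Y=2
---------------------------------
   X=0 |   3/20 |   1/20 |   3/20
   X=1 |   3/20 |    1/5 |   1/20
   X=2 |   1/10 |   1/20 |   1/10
I(X;Y) = 0.0840, I(X;f(Y)) = 0.0650, inequality holds: 0.0840 ≥ 0.0650

Data Processing Inequality: For any Markov chain X → Y → Z, we have I(X;Y) ≥ I(X;Z).

Here Z = f(Y) is a deterministic function of Y, forming X → Y → Z.

Original I(X;Y) = 0.0840 nats

After applying f:
P(X,Z) where Z=f(Y):
- P(X,Z=0) = P(X,Y=0) + P(X,Y=2)
- P(X,Z=1) = P(X,Y=1)

I(X;Z) = I(X;f(Y)) = 0.0650 nats

Verification: 0.0840 ≥ 0.0650 ✓

Information cannot be created by processing; the function f can only lose information about X.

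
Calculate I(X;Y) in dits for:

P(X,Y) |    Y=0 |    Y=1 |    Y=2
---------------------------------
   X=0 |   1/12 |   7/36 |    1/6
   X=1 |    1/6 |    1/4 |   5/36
0.0055 dits

Mutual information: I(X;Y) = H(X) + H(Y) - H(X,Y)

Marginals:
P(X) = (4/9, 5/9), H(X) = 0.2983 dits
P(Y) = (1/4, 4/9, 11/36), H(Y) = 0.4644 dits

Joint entropy: H(X,Y) = 0.7572 dits

I(X;Y) = 0.2983 + 0.4644 - 0.7572 = 0.0055 dits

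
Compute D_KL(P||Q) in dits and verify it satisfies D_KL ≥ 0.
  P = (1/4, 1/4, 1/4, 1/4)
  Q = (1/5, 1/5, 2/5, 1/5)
0.0217 dits

KL divergence satisfies the Gibbs inequality: D_KL(P||Q) ≥ 0 for all distributions P, Q.

D_KL(P||Q) = Σ p(x) log(p(x)/q(x))
Term by term:
  x=0: 1/4 × log_10[(1/4)/(1/5)] = 0.0242
  x=1: 1/4 × log_10[(1/4)/(1/5)] = 0.0242
  x=2: 1/4 × log_10[(1/4)/(2/5)] = -0.0510
  x=3: 1/4 × log_10[(1/4)/(1/5)] = 0.0242
D_KL(P||Q) = 0.0217 dits

D_KL(P||Q) = 0.0217 ≥ 0 ✓

This non-negativity is a fundamental property: relative entropy cannot be negative because it measures how different Q is from P.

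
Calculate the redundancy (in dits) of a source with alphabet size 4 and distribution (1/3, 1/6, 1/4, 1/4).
0.0123 dits

Redundancy measures how far a source is from maximum entropy:
R = H_max - H(X)

Maximum entropy for 4 symbols: H_max = log_10(4) = 0.6021 dits
Actual entropy: H(X) = 0.5898 dits
Redundancy: R = 0.6021 - 0.5898 = 0.0123 dits

This redundancy represents potential for compression: the source could be compressed by 0.0123 dits per symbol.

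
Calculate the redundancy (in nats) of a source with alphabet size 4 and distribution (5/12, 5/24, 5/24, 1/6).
0.0693 nats

Redundancy measures how far a source is from maximum entropy:
R = H_max - H(X)

Maximum entropy for 4 symbols: H_max = log_e(4) = 1.3863 nats
Actual entropy: H(X) = 1.3170 nats
Redundancy: R = 1.3863 - 1.3170 = 0.0693 nats

This redundancy represents potential for compression: the source could be compressed by 0.0693 nats per symbol.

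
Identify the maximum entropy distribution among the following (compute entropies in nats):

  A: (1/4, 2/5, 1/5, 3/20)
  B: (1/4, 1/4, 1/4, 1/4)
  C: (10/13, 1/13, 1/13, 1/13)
B

For a discrete distribution over n outcomes, entropy is maximized by the uniform distribution.

Computing entropies:
H(A) = 1.3195 nats
H(B) = 1.3863 nats
H(C) = 0.7937 nats

The uniform distribution (where all probabilities equal 1/4) achieves the maximum entropy of log_e(4) = 1.3863 nats.

Distribution B has the highest entropy.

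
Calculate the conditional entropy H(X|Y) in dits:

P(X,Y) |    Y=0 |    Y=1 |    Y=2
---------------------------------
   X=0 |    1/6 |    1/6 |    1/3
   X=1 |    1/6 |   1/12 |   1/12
0.2600 dits

Using the chain rule: H(X|Y) = H(X,Y) - H(Y)

First, compute H(X,Y) = 0.7280 dits

Marginal P(Y) = (1/3, 1/4, 5/12)
H(Y) = 0.4680 dits

H(X|Y) = H(X,Y) - H(Y) = 0.7280 - 0.4680 = 0.2600 dits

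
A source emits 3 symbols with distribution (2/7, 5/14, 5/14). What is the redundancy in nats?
0.0052 nats

Redundancy measures how far a source is from maximum entropy:
R = H_max - H(X)

Maximum entropy for 3 symbols: H_max = log_e(3) = 1.0986 nats
Actual entropy: H(X) = 1.0934 nats
Redundancy: R = 1.0986 - 1.0934 = 0.0052 nats

This redundancy represents potential for compression: the source could be compressed by 0.0052 nats per symbol.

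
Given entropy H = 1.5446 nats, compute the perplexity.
4.6861

Perplexity is e^H (or exp(H) for natural log).

H = 1.5446 nats
Perplexity = e^1.5446 = 4.6861

Interpretation: The model's uncertainty is equivalent to choosing uniformly among 4.7 options.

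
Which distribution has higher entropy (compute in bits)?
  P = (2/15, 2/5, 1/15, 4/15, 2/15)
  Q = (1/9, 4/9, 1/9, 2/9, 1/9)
P

Computing entropies in bits:
H(P) = 2.0729
H(Q) = 2.0588

Distribution P has higher entropy.

Intuition: The distribution closer to uniform (more spread out) has higher entropy.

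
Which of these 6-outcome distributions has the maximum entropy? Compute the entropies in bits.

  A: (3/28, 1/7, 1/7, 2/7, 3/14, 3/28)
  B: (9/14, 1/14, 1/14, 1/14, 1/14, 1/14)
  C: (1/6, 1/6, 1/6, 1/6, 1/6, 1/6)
C

For a discrete distribution over n outcomes, entropy is maximized by the uniform distribution.

Computing entropies:
H(A) = 2.4852 bits
H(B) = 1.7695 bits
H(C) = 2.5850 bits

The uniform distribution (where all probabilities equal 1/6) achieves the maximum entropy of log_2(6) = 2.5850 bits.

Distribution C has the highest entropy.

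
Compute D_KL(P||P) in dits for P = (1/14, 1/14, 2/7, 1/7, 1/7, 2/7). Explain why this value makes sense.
0.0000 dits

KL divergence satisfies the Gibbs inequality: D_KL(P||Q) ≥ 0 for all distributions P, Q.

D_KL(P||Q) = Σ p(x) log(p(x)/q(x))
Each term is p(x) × log_10(p(x)/p(x)) = p(x) × log_10(1) = 0, so the sum is 0.
D_KL(P||Q) = 0.0000 dits

When P = Q, the KL divergence is exactly 0, as there is no 'divergence' between identical distributions.

This non-negativity is a fundamental property: relative entropy cannot be negative because it measures how different Q is from P.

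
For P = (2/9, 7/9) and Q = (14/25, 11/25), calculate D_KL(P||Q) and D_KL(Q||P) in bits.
D_KL(P||Q) = 0.3429, D_KL(Q||P) = 0.3851

KL divergence is not symmetric: D_KL(P||Q) ≠ D_KL(Q||P) in general.

D_KL(P||Q) = 0.3429 bits
D_KL(Q||P) = 0.3851 bits

No, they are not equal!

This asymmetry is why KL divergence is not a true distance metric.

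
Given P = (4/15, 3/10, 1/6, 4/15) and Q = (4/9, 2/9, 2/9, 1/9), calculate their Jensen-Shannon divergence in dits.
0.0142 dits

Jensen-Shannon divergence is:
JSD(P||Q) = 0.5 × D_KL(P||M) + 0.5 × D_KL(Q||M)
where M = 0.5 × (P + Q) is the mixture distribution.

M = 0.5 × (4/15, 3/10, 1/6, 4/15) + 0.5 × (4/9, 2/9, 2/9, 1/9) = (0.355556, 0.261111, 7/36, 0.188889)

D_KL(P||M) = 0.0136 dits
D_KL(Q||M) = 0.0148 dits

JSD(P||Q) = 0.5 × 0.0136 + 0.5 × 0.0148 = 0.0142 dits

Unlike KL divergence, JSD is symmetric and bounded: 0 ≤ JSD ≤ log(2).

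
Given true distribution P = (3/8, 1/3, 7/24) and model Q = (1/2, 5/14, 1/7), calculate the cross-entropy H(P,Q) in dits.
0.5084 dits

Cross-entropy: H(P,Q) = -Σ p(x) log q(x)

Alternatively: H(P,Q) = H(P) + D_KL(P||Q)
H(P) = 0.4749 dits
D_KL(P||Q) = 0.0336 dits

H(P,Q) = 0.4749 + 0.0336 = 0.5084 dits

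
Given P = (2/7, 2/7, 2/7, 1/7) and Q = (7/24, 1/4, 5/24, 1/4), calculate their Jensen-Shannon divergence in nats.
0.0111 nats

Jensen-Shannon divergence is:
JSD(P||Q) = 0.5 × D_KL(P||M) + 0.5 × D_KL(Q||M)
where M = 0.5 × (P + Q) is the mixture distribution.

M = 0.5 × (2/7, 2/7, 2/7, 1/7) + 0.5 × (7/24, 1/4, 5/24, 1/4) = (0.28869, 0.267857, 0.247024, 0.196429)

D_KL(P||M) = 0.0116 nats
D_KL(Q||M) = 0.0105 nats

JSD(P||Q) = 0.5 × 0.0116 + 0.5 × 0.0105 = 0.0111 nats

Unlike KL divergence, JSD is symmetric and bounded: 0 ≤ JSD ≤ log(2).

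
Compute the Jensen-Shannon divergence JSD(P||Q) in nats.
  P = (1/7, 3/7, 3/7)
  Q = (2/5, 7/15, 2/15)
0.0729 nats

Jensen-Shannon divergence is:
JSD(P||Q) = 0.5 × D_KL(P||M) + 0.5 × D_KL(Q||M)
where M = 0.5 × (P + Q) is the mixture distribution.

M = 0.5 × (1/7, 3/7, 3/7) + 0.5 × (2/5, 7/15, 2/15) = (0.271429, 0.447619, 0.280952)

D_KL(P||M) = 0.0706 nats
D_KL(Q||M) = 0.0752 nats

JSD(P||Q) = 0.5 × 0.0706 + 0.5 × 0.0752 = 0.0729 nats

Unlike KL divergence, JSD is symmetric and bounded: 0 ≤ JSD ≤ log(2).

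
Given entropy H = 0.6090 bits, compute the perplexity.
1.5252

Perplexity is 2^H (or exp(H) for natural log).

H = 0.6090 bits
Perplexity = 2^0.6090 = 1.5252

Interpretation: The model's uncertainty is equivalent to choosing uniformly among 1.5 options.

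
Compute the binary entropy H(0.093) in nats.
0.3094 nats

The binary entropy function is:
H(p) = -p log(p) - (1-p) log(1-p)

H(0.093) = -0.093 × log_e(0.093) - 0.907 × log_e(0.907)
H(0.093) = 0.3094 nats

Note: Binary entropy is maximized at p=0.5 (H=1 bit) and minimized at p=0 or p=1 (H=0).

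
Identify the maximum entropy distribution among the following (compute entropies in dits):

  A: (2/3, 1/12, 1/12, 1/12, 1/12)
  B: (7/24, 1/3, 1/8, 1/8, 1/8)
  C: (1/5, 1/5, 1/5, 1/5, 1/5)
C

For a discrete distribution over n outcomes, entropy is maximized by the uniform distribution.

Computing entropies:
H(A) = 0.4771 dits
H(B) = 0.6538 dits
H(C) = 0.6990 dits

The uniform distribution (where all probabilities equal 1/5) achieves the maximum entropy of log_10(5) = 0.6990 dits.

Distribution C has the highest entropy.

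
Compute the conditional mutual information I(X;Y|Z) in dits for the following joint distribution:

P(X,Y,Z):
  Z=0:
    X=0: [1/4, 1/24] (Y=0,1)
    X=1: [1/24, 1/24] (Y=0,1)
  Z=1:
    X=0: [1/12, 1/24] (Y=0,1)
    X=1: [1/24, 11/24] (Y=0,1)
0.0482 dits

Conditional mutual information: I(X;Y|Z) = H(X|Z) + H(Y|Z) - H(X,Y|Z)

H(Z) = 0.2873
H(X,Z) = 0.5094 → H(X|Z) = 0.2221
H(Y,Z) = 0.5094 → H(Y|Z) = 0.2221
H(X,Y,Z) = 0.6833 → H(X,Y|Z) = 0.3960

I(X;Y|Z) = 0.2221 + 0.2221 - 0.3960 = 0.0482 dits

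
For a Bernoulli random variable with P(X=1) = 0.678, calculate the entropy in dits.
0.2729 dits

The binary entropy function is:
H(p) = -p log(p) - (1-p) log(1-p)

H(0.678) = -0.678 × log_10(0.678) - 0.322 × log_10(0.322)
H(0.678) = 0.2729 dits

Note: Binary entropy is maximized at p=0.5 (H=1 bit) and minimized at p=0 or p=1 (H=0).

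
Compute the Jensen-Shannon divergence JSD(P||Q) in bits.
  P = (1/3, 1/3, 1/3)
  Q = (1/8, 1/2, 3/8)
0.0484 bits

Jensen-Shannon divergence is:
JSD(P||Q) = 0.5 × D_KL(P||M) + 0.5 × D_KL(Q||M)
where M = 0.5 × (P + Q) is the mixture distribution.

M = 0.5 × (1/3, 1/3, 1/3) + 0.5 × (1/8, 1/2, 3/8) = (0.229167, 5/12, 0.354167)

D_KL(P||M) = 0.0437 bits
D_KL(Q||M) = 0.0531 bits

JSD(P||Q) = 0.5 × 0.0437 + 0.5 × 0.0531 = 0.0484 bits

Unlike KL divergence, JSD is symmetric and bounded: 0 ≤ JSD ≤ log(2).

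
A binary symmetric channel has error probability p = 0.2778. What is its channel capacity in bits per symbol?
0.1476 bits

For a binary symmetric channel (BSC) with error probability p:
Capacity C = 1 - H(p) bits per symbol

where H(p) = -p log₂(p) - (1-p) log₂(1-p) is the binary entropy function.

H(0.2778) = 0.8524 bits
C = 1 - 0.8524 = 0.1476 bits per symbol

This means we can reliably transmit up to 0.1476 bits of information per channel use.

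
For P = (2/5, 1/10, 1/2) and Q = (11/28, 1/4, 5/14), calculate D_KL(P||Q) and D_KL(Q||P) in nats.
D_KL(P||Q) = 0.0838, D_KL(Q||P) = 0.1018

KL divergence is not symmetric: D_KL(P||Q) ≠ D_KL(Q||P) in general.

D_KL(P||Q) = 0.0838 nats
D_KL(Q||P) = 0.1018 nats

No, they are not equal!

This asymmetry is why KL divergence is not a true distance metric.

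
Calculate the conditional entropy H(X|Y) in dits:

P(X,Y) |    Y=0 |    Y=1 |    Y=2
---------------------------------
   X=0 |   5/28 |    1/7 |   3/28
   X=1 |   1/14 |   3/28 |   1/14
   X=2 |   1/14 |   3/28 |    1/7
0.4559 dits

Using the chain rule: H(X|Y) = H(X,Y) - H(Y)

First, compute H(X,Y) = 0.9325 dits

Marginal P(Y) = (9/28, 5/14, 9/28)
H(Y) = 0.4766 dits

H(X|Y) = H(X,Y) - H(Y) = 0.9325 - 0.4766 = 0.4559 dits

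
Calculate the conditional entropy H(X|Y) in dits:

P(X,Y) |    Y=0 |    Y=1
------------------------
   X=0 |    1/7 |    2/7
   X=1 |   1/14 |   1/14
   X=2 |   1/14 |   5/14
0.4216 dits

Using the chain rule: H(X|Y) = H(X,Y) - H(Y)

First, compute H(X,Y) = 0.6815 dits

Marginal P(Y) = (2/7, 5/7)
H(Y) = 0.2598 dits

H(X|Y) = H(X,Y) - H(Y) = 0.6815 - 0.2598 = 0.4216 dits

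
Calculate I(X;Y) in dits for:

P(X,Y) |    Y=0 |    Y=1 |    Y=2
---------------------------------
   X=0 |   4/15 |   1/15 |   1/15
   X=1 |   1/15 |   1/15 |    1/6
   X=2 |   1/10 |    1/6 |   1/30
0.0649 dits

Mutual information: I(X;Y) = H(X) + H(Y) - H(X,Y)

Marginals:
P(X) = (2/5, 3/10, 3/10), H(X) = 0.4729 dits
P(Y) = (13/30, 3/10, 4/15), H(Y) = 0.4673 dits

Joint entropy: H(X,Y) = 0.8753 dits

I(X;Y) = 0.4729 + 0.4673 - 0.8753 = 0.0649 dits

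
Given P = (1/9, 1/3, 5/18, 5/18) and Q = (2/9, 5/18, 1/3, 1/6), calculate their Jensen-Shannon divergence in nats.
0.0190 nats

Jensen-Shannon divergence is:
JSD(P||Q) = 0.5 × D_KL(P||M) + 0.5 × D_KL(Q||M)
where M = 0.5 × (P + Q) is the mixture distribution.

M = 0.5 × (1/9, 1/3, 5/18, 5/18) + 0.5 × (2/9, 5/18, 1/3, 1/6) = (1/6, 11/36, 11/36, 2/9)

D_KL(P||M) = 0.0195 nats
D_KL(Q||M) = 0.0185 nats

JSD(P||Q) = 0.5 × 0.0195 + 0.5 × 0.0185 = 0.0190 nats

Unlike KL divergence, JSD is symmetric and bounded: 0 ≤ JSD ≤ log(2).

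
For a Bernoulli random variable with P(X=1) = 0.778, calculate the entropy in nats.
0.5294 nats

The binary entropy function is:
H(p) = -p log(p) - (1-p) log(1-p)

H(0.778) = -0.778 × log_e(0.778) - 0.222 × log_e(0.222)
H(0.778) = 0.5294 nats

Note: Binary entropy is maximized at p=0.5 (H=1 bit) and minimized at p=0 or p=1 (H=0).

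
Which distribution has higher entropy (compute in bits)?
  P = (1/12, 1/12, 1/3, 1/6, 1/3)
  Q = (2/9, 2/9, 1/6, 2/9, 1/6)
Q

Computing entropies in bits:
H(P) = 2.0850
H(Q) = 2.3083

Distribution Q has higher entropy.

Intuition: The distribution closer to uniform (more spread out) has higher entropy.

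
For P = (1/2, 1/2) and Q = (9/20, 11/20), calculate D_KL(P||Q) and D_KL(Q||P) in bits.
D_KL(P||Q) = 0.0072, D_KL(Q||P) = 0.0072

KL divergence is not symmetric: D_KL(P||Q) ≠ D_KL(Q||P) in general.

D_KL(P||Q) = 0.0072 bits
D_KL(Q||P) = 0.0072 bits

In this case they happen to be equal (to 4 decimal places).

This asymmetry is why KL divergence is not a true distance metric.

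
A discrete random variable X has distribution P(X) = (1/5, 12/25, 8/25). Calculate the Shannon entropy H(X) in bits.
1.4987 bits

Shannon entropy is H(X) = -Σ p(x) log p(x).

For P = (1/5, 12/25, 8/25):
H = -1/5 × log_2(1/5) -12/25 × log_2(12/25) -8/25 × log_2(8/25)
H = 1.4987 bits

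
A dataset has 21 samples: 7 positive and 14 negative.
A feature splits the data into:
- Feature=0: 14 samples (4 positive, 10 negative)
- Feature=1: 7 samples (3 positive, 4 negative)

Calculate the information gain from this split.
0.0145 bits

Information Gain = H(Y) - H(Y|Feature)

Before split:
P(positive) = 7/21 = 0.3333
H(Y) = 0.9183 bits

After split:
Feature=0: H = 0.8631 bits (weight = 14/21)
Feature=1: H = 0.9852 bits (weight = 7/21)
H(Y|Feature) = (14/21)×0.8631 + (7/21)×0.9852 = 0.9038 bits

Information Gain = 0.9183 - 0.9038 = 0.0145 bits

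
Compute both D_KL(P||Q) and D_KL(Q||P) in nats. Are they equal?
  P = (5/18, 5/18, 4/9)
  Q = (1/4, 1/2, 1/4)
D_KL(P||Q) = 0.1217, D_KL(Q||P) = 0.1237

KL divergence is not symmetric: D_KL(P||Q) ≠ D_KL(Q||P) in general.

D_KL(P||Q) = 0.1217 nats
D_KL(Q||P) = 0.1237 nats

No, they are not equal!

This asymmetry is why KL divergence is not a true distance metric.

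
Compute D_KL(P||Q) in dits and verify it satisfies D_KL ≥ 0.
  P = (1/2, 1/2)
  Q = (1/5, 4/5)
0.0969 dits

KL divergence satisfies the Gibbs inequality: D_KL(P||Q) ≥ 0 for all distributions P, Q.

D_KL(P||Q) = Σ p(x) log(p(x)/q(x))
Term by term:
  x=0: 1/2 × log_10[(1/2)/(1/5)] = 0.1990
  x=1: 1/2 × log_10[(1/2)/(4/5)] = -0.1021
D_KL(P||Q) = 0.0969 dits

D_KL(P||Q) = 0.0969 ≥ 0 ✓

This non-negativity is a fundamental property: relative entropy cannot be negative because it measures how different Q is from P.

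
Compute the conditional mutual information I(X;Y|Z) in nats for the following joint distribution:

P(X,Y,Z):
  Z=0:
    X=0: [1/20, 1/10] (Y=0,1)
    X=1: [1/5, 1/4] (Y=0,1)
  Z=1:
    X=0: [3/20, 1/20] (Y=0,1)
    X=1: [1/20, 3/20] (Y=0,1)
0.0552 nats

Conditional mutual information: I(X;Y|Z) = H(X|Z) + H(Y|Z) - H(X,Y|Z)

H(Z) = 0.6730
H(X,Z) = 1.2877 → H(X|Z) = 0.6147
H(Y,Z) = 1.3578 → H(Y|Z) = 0.6848
H(X,Y,Z) = 1.9172 → H(X,Y|Z) = 1.2442

I(X;Y|Z) = 0.6147 + 0.6848 - 1.2442 = 0.0552 nats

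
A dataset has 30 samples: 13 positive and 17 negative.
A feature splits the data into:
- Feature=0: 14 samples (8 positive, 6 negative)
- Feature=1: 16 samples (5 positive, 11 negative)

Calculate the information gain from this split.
0.0495 bits

Information Gain = H(Y) - H(Y|Feature)

Before split:
P(positive) = 13/30 = 0.4333
H(Y) = 0.9871 bits

After split:
Feature=0: H = 0.9852 bits (weight = 14/30)
Feature=1: H = 0.8960 bits (weight = 16/30)
H(Y|Feature) = (14/30)×0.9852 + (16/30)×0.8960 = 0.9377 bits

Information Gain = 0.9871 - 0.9377 = 0.0495 bits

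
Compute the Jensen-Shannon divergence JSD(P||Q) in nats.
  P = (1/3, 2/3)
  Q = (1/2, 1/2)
0.0144 nats

Jensen-Shannon divergence is:
JSD(P||Q) = 0.5 × D_KL(P||M) + 0.5 × D_KL(Q||M)
where M = 0.5 × (P + Q) is the mixture distribution.

M = 0.5 × (1/3, 2/3) + 0.5 × (1/2, 1/2) = (5/12, 7/12)

D_KL(P||M) = 0.0146 nats
D_KL(Q||M) = 0.0141 nats

JSD(P||Q) = 0.5 × 0.0146 + 0.5 × 0.0141 = 0.0144 nats

Unlike KL divergence, JSD is symmetric and bounded: 0 ≤ JSD ≤ log(2).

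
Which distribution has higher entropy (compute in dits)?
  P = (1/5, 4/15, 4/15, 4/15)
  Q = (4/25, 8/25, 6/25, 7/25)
P

Computing entropies in dits:
H(P) = 0.5990
H(Q) = 0.5892

Distribution P has higher entropy.

Intuition: The distribution closer to uniform (more spread out) has higher entropy.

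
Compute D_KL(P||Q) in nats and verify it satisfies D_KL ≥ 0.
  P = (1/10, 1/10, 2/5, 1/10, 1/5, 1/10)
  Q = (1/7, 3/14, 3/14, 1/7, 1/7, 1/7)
0.1337 nats

KL divergence satisfies the Gibbs inequality: D_KL(P||Q) ≥ 0 for all distributions P, Q.

D_KL(P||Q) = Σ p(x) log(p(x)/q(x))
Term by term:
  x=0: 1/10 × log_e[(1/10)/(1/7)] = -0.0357
  x=1: 1/10 × log_e[(1/10)/(3/14)] = -0.0762
  x=2: 2/5 × log_e[(2/5)/(3/14)] = 0.2497
  x=3: 1/10 × log_e[(1/10)/(1/7)] = -0.0357
  x=4: 1/5 × log_e[(1/5)/(1/7)] = 0.0673
  x=5: 1/10 × log_e[(1/10)/(1/7)] = -0.0357
D_KL(P||Q) = 0.1337 nats

D_KL(P||Q) = 0.1337 ≥ 0 ✓

This non-negativity is a fundamental property: relative entropy cannot be negative because it measures how different Q is from P.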